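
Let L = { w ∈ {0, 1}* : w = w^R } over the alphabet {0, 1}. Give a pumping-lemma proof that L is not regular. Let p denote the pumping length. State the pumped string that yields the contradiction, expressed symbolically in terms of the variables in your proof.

Suppose for contradiction that L is regular, and let p be the pumping length.
Take w = 0^p 1 0^p, a palindrome of length 2p+1 ≥ p.
The pumping lemma gives a decomposition w = xyz where |xy| ≤ p and |y| > 0.
Because |xy| ≤ p and w begins with p copies of 0, we have y = 0^k with 1 ≤ k ≤ p.
Pump with i = 2: xy^2z = 0^{p+k} 1 0^p. Its reverse is 0^p 1 0^{p+k}, which differs from xy^2z since k ≥ 1. So xy^2z is not a palindrome and xy^2z ∉ L.
This is a contradiction; hence L is not regular.

0^{p+k} 1 0^p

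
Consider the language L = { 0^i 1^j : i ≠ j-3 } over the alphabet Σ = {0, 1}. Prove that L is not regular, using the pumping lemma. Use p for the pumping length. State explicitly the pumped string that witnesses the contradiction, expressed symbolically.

0^{p+p!} 1^{p+p!+3}

Toward a contradiction, assume L is regular with pumping length p.
Choose w = 0^p 1^{p+p!+3}. Since p ≠ (p+p!+3)-3 = p+p!, w ∈ L; and |w| ≥ p.
By the pumping lemma, w = xyz with |xy| ≤ p and |y| > 0.
Since the first p symbols of w are all 0's and |xy| ≤ p, y lies entirely in the leading 0-block: y = 0^k for some k with 1 ≤ k ≤ p.
Since 1 ≤ k ≤ p, k divides p!; set t = 1 + p!/k. Then xy^t z has p + (p!/k)·k = p + p! copies of 0. Now the 0-count is p+p! and (1-count)-3 = (p+p!+3)-3 = p+p!, so i ≠ j-3 fails. So xy^t z = 0^{p+p!} 1^{p+p!+3} ∉ L.
This contradicts the pumping lemma, so L is not regular.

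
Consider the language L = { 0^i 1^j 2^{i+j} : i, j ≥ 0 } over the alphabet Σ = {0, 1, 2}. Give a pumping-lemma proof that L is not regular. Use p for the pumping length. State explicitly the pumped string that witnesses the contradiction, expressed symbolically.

Toward a contradiction, assume L is regular with pumping length p.
Take w = 0^p 1^p 2^{2p} ∈ L (with i=j=p, i+j=2p), |w| = 4p ≥ p.
Write w = xyz as guaranteed by the lemma, with |xy| ≤ p and |y| ≥ 1.
Because |xy| ≤ p and w begins with p copies of 0, we have y = 0^k with 1 ≤ k ≤ p.
Consider xy^2z = 0^{p+k} 1^p 2^{2p}. Now the 0- and 1-counts sum to 2p+k, but the 2-count is 2p ≠ 2p+k. So xy^2z ∉ L.
This contradicts the pumping lemma, so L is not regular.

0^{p+k} 1^p 2^{2p}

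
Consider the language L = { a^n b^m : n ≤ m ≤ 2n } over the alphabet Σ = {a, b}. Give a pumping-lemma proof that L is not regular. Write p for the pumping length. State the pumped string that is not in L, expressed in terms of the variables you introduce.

a^{p+k} b^p

Assume L is regular; let p be its pumping constant.
Take w = a^p b^p ∈ L (since p ≤ p ≤ 2p), with |w| = 2p ≥ p.
By the pumping lemma, w = xyz with |xy| ≤ p and |y| ≥ 1.
The first p characters of w are a's, so xy (and hence y) consists only of a's. Write y = a^k, 1 ≤ k ≤ p.
Pump with i = 2: xy^2z = a^{p+k} b^p. Now n = p+k > p = m, so the condition n ≤ m fails. Thus xy^2z ∉ L.
Contradiction. Therefore L is not regular.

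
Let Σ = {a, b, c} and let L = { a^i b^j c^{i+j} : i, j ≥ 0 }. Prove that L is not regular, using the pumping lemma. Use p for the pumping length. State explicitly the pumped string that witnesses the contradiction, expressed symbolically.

a^{p+k} b^p c^{2p}

Toward a contradiction, assume L is regular with pumping length p.
Take w = a^p b^p c^{2p} ∈ L (with i=j=p, i+j=2p), |w| = 4p ≥ p.
Write w = xyz as guaranteed by the lemma, with |xy| ≤ p and y is nonempty.
Because |xy| ≤ p and w begins with p copies of a, we have y = a^k with 1 ≤ k ≤ p.
Consider xy^2z = a^{p+k} b^p c^{2p}. Now the a- and b-counts sum to 2p+k, but the c-count is 2p ≠ 2p+k. So xy^2z ∉ L.
Contradiction. Therefore L is not regular.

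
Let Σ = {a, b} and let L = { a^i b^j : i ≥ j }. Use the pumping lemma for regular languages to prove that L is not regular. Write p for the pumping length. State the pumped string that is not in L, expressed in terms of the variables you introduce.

Suppose for contradiction that L is regular, and let p be the pumping length.
Choose w = a^p b^p ∈ L, with |w| = 2p ≥ p.
By the pumping lemma, w = xyz with |xy| ≤ p and |y| ≥ 1.
The first p characters of w are a's, so xy (and hence y) consists only of a's. Write y = a^k, 1 ≤ k ≤ p.
Consider xy^0z = xz = a^{p-k} b^p. Since k ≥ 1, the a-count p-k is less than p, so i ≥ j fails; thus xz ∉ L.
Contradiction. Therefore L is not regular.

a^{p-k} b^p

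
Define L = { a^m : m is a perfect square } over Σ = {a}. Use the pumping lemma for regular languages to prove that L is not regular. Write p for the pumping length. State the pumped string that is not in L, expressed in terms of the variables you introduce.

Toward a contradiction, assume L is regular with pumping length p.
Take w = a^{p²} ∈ L with |w| = p² ≥ p.
The pumping lemma gives a decomposition w = xyz where |xy| ≤ p and |y| ≥ 1.
Then y = a^k for some k with 1 ≤ k ≤ p.
Pump with i = 2: xy^2z = a^{p²+k}. Since 1 ≤ k ≤ p, p² < p²+k ≤ p²+p < (p+1)², so p²+k lies strictly between consecutive squares and is not a perfect square. So xy^2z ∉ L.
This is a contradiction; hence L is not regular.

a^{p²+k}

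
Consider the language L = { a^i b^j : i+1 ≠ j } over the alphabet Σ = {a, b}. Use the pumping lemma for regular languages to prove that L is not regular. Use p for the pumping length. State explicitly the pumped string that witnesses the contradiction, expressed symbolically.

Assume L is regular. Let p be the pumping length given by the pumping lemma.
Choose w = a^p b^{p+p!+1}. Since p ≠ (p+p!+1)-1 = p+p!, w ∈ L; and |w| ≥ p.
Write w = xyz as guaranteed by the lemma, with |xy| ≤ p and y is nonempty.
Because |xy| ≤ p and w begins with p copies of a, we have y = a^k with 1 ≤ k ≤ p.
Since 1 ≤ k ≤ p, k divides p!; set t = 1 + p!/k. Then xy^t z has p + (p!/k)·k = p + p! copies of a. Now the a-count is p+p! and (b-count)-1 = (p+p!+1)-1 = p+p!, so i+1 ≠ j fails. So xy^t z = a^{p+p!} b^{p+p!+1} ∉ L.
Contradiction. Therefore L is not regular.

a^{p+p!} b^{p+p!+1}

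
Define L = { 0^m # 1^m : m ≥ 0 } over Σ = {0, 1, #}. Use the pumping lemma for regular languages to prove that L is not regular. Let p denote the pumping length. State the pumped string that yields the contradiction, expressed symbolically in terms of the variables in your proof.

Assume L is regular; let p be its pumping constant.
Take w = 0^p # 1^p ∈ L with |w| = 2p+1 ≥ p.
The pumping lemma gives a decomposition w = xyz where |xy| ≤ p and |y| > 0.
The first p characters of w are 0's, so xy (and hence y) consists only of 0's. Write y = 0^k, 1 ≤ k ≤ p.
Pump with i = 2: xy^2z = 0^{p+k} # 1^p, which would require p+k = p. But k ≥ 1, so xy^2z ∉ L.
This is a contradiction; hence L is not regular.

0^{p+k} # 1^p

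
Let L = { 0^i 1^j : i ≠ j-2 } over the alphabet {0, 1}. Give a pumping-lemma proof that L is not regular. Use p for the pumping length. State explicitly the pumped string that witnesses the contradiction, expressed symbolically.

0^{p+p!} 1^{p+p!+2}

Toward a contradiction, assume L is regular with pumping length p.
Choose w = 0^p 1^{p+p!+2}. Since p ≠ (p+p!+2)-2 = p+p!, w ∈ L; and |w| ≥ p.
By the pumping lemma, w = xyz with |xy| ≤ p and y is nonempty.
Because |xy| ≤ p and w begins with p copies of 0, we have y = 0^k with 1 ≤ k ≤ p.
Since 1 ≤ k ≤ p, k divides p!; set t = 1 + p!/k. Then xy^t z has p + (p!/k)·k = p + p! copies of 0. Now the 0-count is p+p! and (1-count)-2 = (p+p!+2)-2 = p+p!, so i ≠ j-2 fails. So xy^t z = 0^{p+p!} 1^{p+p!+2} ∉ L.
This is a contradiction; hence L is not regular.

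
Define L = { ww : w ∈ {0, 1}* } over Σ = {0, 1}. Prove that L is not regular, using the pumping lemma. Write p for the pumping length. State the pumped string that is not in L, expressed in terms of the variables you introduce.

Assume L is regular; let p be its pumping constant.
Take w = 0^p 1^p 0^p 1^p = uu where u = 0^p1^p; then w ∈ L and |w| = 4p ≥ p.
The pumping lemma gives a decomposition w = xyz where |xy| ≤ p and y is nonempty.
Because |xy| ≤ p and w begins with p copies of 0, we have y = 0^k with 1 ≤ k ≤ p.
Pump with i = 2: xy^2z = 0^{p+k} 1^p 0^p 1^p, of length 4p+k. Suppose this equals vv. The string starts with 0 and ends with 1, so v does too; thus the boundary between the two copies of v is a 1→0 transition. There is exactly one such transition, at position 2p+k, so |v| = 2p+k and |vv| = 4p+2k ≠ 4p+k since k ≥ 1. So xy^2z ∉ L.
This contradicts the pumping lemma, so L is not regular.

0^{p+k} 1^p 0^p 1^p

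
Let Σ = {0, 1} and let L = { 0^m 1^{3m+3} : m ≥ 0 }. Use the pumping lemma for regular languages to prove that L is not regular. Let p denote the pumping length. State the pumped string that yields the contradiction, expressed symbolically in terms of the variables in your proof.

Assume L is regular; let p be its pumping constant.
Let w = 0^p 1^{3p+3} ∈ L; note |w| = 4p+3 ≥ p.
The pumping lemma gives a decomposition w = xyz where |xy| ≤ p and |y| ≥ 1.
Because |xy| ≤ p and w begins with p copies of 0, we have y = 0^k with 1 ≤ k ≤ p.
Pump with i = 2: xy^2z = 0^{p+k} 1^{3p+3}. For this to lie in L we would need 3p+3 = 3(p+k)+3, which forces k = 0. But k ≥ 1, so xy^2z ∉ L.
Contradiction. Therefore L is not regular.

0^{p+k} 1^{3p+3}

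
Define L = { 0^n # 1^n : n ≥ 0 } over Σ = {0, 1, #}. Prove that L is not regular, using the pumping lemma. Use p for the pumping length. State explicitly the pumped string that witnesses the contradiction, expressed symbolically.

Assume L is regular; let p be its pumping constant.
Take w = 0^p # 1^p ∈ L with |w| = 2p+1 ≥ p.
Write w = xyz as guaranteed by the lemma, with |xy| ≤ p and |y| > 0.
The first p characters of w are 0's, so xy (and hence y) consists only of 0's. Write y = 0^k, 1 ≤ k ≤ p.
Pump with i = 2: xy^2z = 0^{p+k} # 1^p, which would require p+k = p. But k ≥ 1, so xy^2z ∉ L.
This contradicts the pumping lemma, so L is not regular.

0^{p+k} # 1^p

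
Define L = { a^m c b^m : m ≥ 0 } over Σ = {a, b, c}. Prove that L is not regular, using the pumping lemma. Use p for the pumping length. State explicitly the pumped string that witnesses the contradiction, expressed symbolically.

a^{p+k} c b^p

Assume L is regular; let p be its pumping constant.
Take w = a^p c b^p ∈ L with |w| = 2p+1 ≥ p.
Write w = xyz as guaranteed by the lemma, with |xy| ≤ p and |y| > 0.
Because |xy| ≤ p and w begins with p copies of a, we have y = a^k with 1 ≤ k ≤ p.
Pump with i = 2: xy^2z = a^{p+k} c b^p, which would require p+k = p. But k ≥ 1, so xy^2z ∉ L.
Contradiction. Therefore L is not regular.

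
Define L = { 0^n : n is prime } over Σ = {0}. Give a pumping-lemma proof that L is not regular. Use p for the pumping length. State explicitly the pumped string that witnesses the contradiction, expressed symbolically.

Assume L is regular. Let p be the pumping length given by the pumping lemma.
Let q be a prime with q ≥ p+2 (infinitely many primes exist), and take w = 0^q ∈ L with |w| = q ≥ p.
By the pumping lemma, w = xyz with |xy| ≤ p and |y| ≥ 1.
Then y = 0^k for some k with 1 ≤ k ≤ p.
Since 1 ≤ k ≤ p, |xz| = q-k. Pump with i = q+1: |xy^{q+1}z| = (q-k)+(q+1)k = q+qk = q(1+k), which is composite (both factors ≥ 2). So xy^{q+1}z = 0^{q(1+k)} ∉ L.
This is a contradiction; hence L is not regular.

0^{q(1+k)}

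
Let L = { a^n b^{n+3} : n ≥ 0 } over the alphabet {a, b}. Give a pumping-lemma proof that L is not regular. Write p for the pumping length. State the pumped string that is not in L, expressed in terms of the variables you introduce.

Assume L is regular; let p be its pumping constant.
Take w = a^p b^{p+3}. Then w ∈ L and |w| = 2p+3 ≥ p.
Write w = xyz as guaranteed by the lemma, with |xy| ≤ p and y is nonempty.
Since the first p symbols of w are all a's and |xy| ≤ p, y lies entirely in the leading a-block: y = a^k for some k with 1 ≤ k ≤ p.
Pump with i = 2: xy^2z = a^{p+k} b^{p+3}. For this to lie in L we would need p+3 = (p+k)+3, which forces k = 0. But k ≥ 1, so xy^2z ∉ L.
This contradicts the pumping lemma, so L is not regular.

a^{p+k} b^{p+3}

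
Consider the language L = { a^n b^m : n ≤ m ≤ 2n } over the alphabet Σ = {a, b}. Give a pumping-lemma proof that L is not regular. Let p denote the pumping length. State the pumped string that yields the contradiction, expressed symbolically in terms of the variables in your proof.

Toward a contradiction, assume L is regular with pumping length p.
Take w = a^p b^p ∈ L (since p ≤ p ≤ 2p), with |w| = 2p ≥ p.
By the pumping lemma, w = xyz with |xy| ≤ p and |y| > 0.
Because |xy| ≤ p and w begins with p copies of a, we have y = a^k with 1 ≤ k ≤ p.
Pump with i = 2: xy^2z = a^{p+k} b^p. Now n = p+k > p = m, so the condition n ≤ m fails. Thus xy^2z ∉ L.
This contradicts the pumping lemma, so L is not regular.

a^{p+k} b^p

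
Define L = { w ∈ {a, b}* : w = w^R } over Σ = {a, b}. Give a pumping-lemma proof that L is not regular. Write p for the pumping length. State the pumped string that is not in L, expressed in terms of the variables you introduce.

Assume L is regular; let p be its pumping constant.
Take w = a^p b a^p, a palindrome of length 2p+1 ≥ p.
The pumping lemma gives a decomposition w = xyz where |xy| ≤ p and |y| ≥ 1.
The first p characters of w are a's, so xy (and hence y) consists only of a's. Write y = a^k, 1 ≤ k ≤ p.
Pump with i = 2: xy^2z = a^{p+k} b a^p. Its reverse is a^p b a^{p+k}, which differs from xy^2z since k ≥ 1. So xy^2z is not a palindrome and xy^2z ∉ L.
This contradicts the pumping lemma, so L is not regular.

a^{p+k} b a^p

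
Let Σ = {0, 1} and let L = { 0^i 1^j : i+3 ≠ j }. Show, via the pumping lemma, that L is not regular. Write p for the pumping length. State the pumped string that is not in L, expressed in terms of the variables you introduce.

0^{p+p!} 1^{p+p!+3}

Assume L is regular. Let p be the pumping length given by the pumping lemma.
Choose w = 0^p 1^{p+p!+3}. Since p ≠ (p+p!+3)-3 = p+p!, w ∈ L; and |w| ≥ p.
The pumping lemma gives a decomposition w = xyz where |xy| ≤ p and y is nonempty.
The first p characters of w are 0's, so xy (and hence y) consists only of 0's. Write y = 0^k, 1 ≤ k ≤ p.
Since 1 ≤ k ≤ p, k divides p!; set t = 1 + p!/k. Then xy^t z has p + (p!/k)·k = p + p! copies of 0. Now the 0-count is p+p! and (1-count)-3 = (p+p!+3)-3 = p+p!, so i+3 ≠ j fails. So xy^t z = 0^{p+p!} 1^{p+p!+3} ∉ L.
This contradicts the pumping lemma, so L is not regular.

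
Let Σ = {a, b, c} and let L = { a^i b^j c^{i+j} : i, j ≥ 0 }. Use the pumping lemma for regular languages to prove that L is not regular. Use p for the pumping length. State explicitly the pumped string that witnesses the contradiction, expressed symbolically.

Toward a contradiction, assume L is regular with pumping length p.
Take w = a^p b^p c^{2p} ∈ L (with i=j=p, i+j=2p), |w| = 4p ≥ p.
Write w = xyz as guaranteed by the lemma, with |xy| ≤ p and |y| ≥ 1.
Because |xy| ≤ p and w begins with p copies of a, we have y = a^k with 1 ≤ k ≤ p.
Consider xy^2z = a^{p+k} b^p c^{2p}. Now the a- and b-counts sum to 2p+k, but the c-count is 2p ≠ 2p+k. So xy^2z ∉ L.
This is a contradiction; hence L is not regular.

a^{p+k} b^p c^{2p}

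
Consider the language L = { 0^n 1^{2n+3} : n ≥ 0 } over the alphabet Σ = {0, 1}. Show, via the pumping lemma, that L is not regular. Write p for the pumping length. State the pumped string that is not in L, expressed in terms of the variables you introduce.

Suppose for contradiction that L is regular, and let p be the pumping length.
Take w = 0^p 1^{2p+3}. Then w ∈ L and |w| = 3p+3 ≥ p.
The pumping lemma gives a decomposition w = xyz where |xy| ≤ p and |y| > 0.
The first p characters of w are 0's, so xy (and hence y) consists only of 0's. Write y = 0^k, 1 ≤ k ≤ p.
Pump with i = 2: xy^2z = 0^{p+k} 1^{2p+3}. For this to lie in L we would need 2p+3 = 2(p+k)+3, which forces k = 0. But k ≥ 1, so xy^2z ∉ L.
This contradicts the pumping lemma, so L is not regular.

0^{p+k} 1^{2p+3}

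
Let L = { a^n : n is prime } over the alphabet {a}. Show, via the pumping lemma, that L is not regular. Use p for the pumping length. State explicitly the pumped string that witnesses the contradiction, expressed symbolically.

Suppose for contradiction that L is regular, and let p be the pumping length.
Let q be a prime with q ≥ p+2 (infinitely many primes exist), and take w = a^q ∈ L with |w| = q ≥ p.
The pumping lemma gives a decomposition w = xyz where |xy| ≤ p and |y| ≥ 1.
Then y = a^k for some k with 1 ≤ k ≤ p.
Since 1 ≤ k ≤ p, |xz| = q-k. Pump with i = q+1: |xy^{q+1}z| = (q-k)+(q+1)k = q+qk = q(1+k), which is composite (both factors ≥ 2). So xy^{q+1}z = a^{q(1+k)} ∉ L.
This contradicts the pumping lemma, so L is not regular.

a^{q(1+k)}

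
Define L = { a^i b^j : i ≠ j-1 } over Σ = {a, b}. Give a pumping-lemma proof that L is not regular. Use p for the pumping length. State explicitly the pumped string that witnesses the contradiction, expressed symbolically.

a^{p+p!} b^{p+p!+1}

Toward a contradiction, assume L is regular with pumping length p.
Choose w = a^p b^{p+p!+1}. Since p ≠ (p+p!+1)-1 = p+p!, w ∈ L; and |w| ≥ p.
Write w = xyz as guaranteed by the lemma, with |xy| ≤ p and |y| ≥ 1.
Because |xy| ≤ p and w begins with p copies of a, we have y = a^k with 1 ≤ k ≤ p.
Since 1 ≤ k ≤ p, k divides p!; set t = 1 + p!/k. Then xy^t z has p + (p!/k)·k = p + p! copies of a. Now the a-count is p+p! and (b-count)-1 = (p+p!+1)-1 = p+p!, so i ≠ j-1 fails. So xy^t z = a^{p+p!} b^{p+p!+1} ∉ L.
This contradicts the pumping lemma, so L is not regular.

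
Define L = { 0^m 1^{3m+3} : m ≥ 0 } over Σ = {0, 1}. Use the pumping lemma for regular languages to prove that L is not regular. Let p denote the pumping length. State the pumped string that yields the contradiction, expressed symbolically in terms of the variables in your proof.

0^{p+k} 1^{3p+3}

Suppose for contradiction that L is regular, and let p be the pumping length.
Let w = 0^p 1^{3p+3} ∈ L; note |w| = 4p+3 ≥ p.
Write w = xyz as guaranteed by the lemma, with |xy| ≤ p and y is nonempty.
Since the first p symbols of w are all 0's and |xy| ≤ p, y lies entirely in the leading 0-block: y = 0^k for some k with 1 ≤ k ≤ p.
Pump with i = 2: xy^2z = 0^{p+k} 1^{3p+3}. For this to lie in L we would need 3p+3 = 3(p+k)+3, which forces k = 0. But k ≥ 1, so xy^2z ∉ L.
This contradicts the pumping lemma, so L is not regular.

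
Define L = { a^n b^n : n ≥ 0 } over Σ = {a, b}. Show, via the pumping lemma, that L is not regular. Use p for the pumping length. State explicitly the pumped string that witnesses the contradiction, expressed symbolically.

a^{p+k} b^p

Assume L is regular. Let p be the pumping length given by the pumping lemma.
Take w = a^p b^p. Then w ∈ L and |w| = 2p ≥ p.
By the pumping lemma, w = xyz with |xy| ≤ p and y is nonempty.
Since the first p symbols of w are all a's and |xy| ≤ p, y lies entirely in the leading a-block: y = a^k for some k with 1 ≤ k ≤ p.
Pump with i = 2: xy^2z = a^{p+k} b^p. For this to lie in L we would need p = p+k, which forces k = 0. But k ≥ 1, so xy^2z ∉ L.
This contradicts the pumping lemma, so L is not regular.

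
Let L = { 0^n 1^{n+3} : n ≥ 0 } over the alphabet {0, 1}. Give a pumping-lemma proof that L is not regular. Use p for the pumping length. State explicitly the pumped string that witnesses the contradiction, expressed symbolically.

Assume L is regular. Let p be the pumping length given by the pumping lemma.
Let w = 0^p 1^{p+3} ∈ L; note |w| = 2p+3 ≥ p.
The pumping lemma gives a decomposition w = xyz where |xy| ≤ p and |y| > 0.
Because |xy| ≤ p and w begins with p copies of 0, we have y = 0^k with 1 ≤ k ≤ p.
Pump with i = 2: xy^2z = 0^{p+k} 1^{p+3}. For this to lie in L we would need p+3 = (p+k)+3, which forces k = 0. But k ≥ 1, so xy^2z ∉ L.
This contradicts the pumping lemma, so L is not regular.

0^{p+k} 1^{p+3}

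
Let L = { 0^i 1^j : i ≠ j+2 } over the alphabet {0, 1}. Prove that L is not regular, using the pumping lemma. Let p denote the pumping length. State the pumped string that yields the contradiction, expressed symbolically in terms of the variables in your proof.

Suppose for contradiction that L is regular, and let p be the pumping length.
Choose w = 0^p 1^{p+p!-2}. Since p ≠ (p+p!-2)+2 = p+p!, w ∈ L; and |w| ≥ p.
By the pumping lemma, w = xyz with |xy| ≤ p and |y| ≥ 1.
The first p characters of w are 0's, so xy (and hence y) consists only of 0's. Write y = 0^k, 1 ≤ k ≤ p.
Since 1 ≤ k ≤ p, k divides p!; set t = 1 + p!/k. Then xy^t z has p + (p!/k)·k = p + p! copies of 0. Now the 0-count is p+p! and (1-count)+2 = (p+p!-2)+2 = p+p!, so i ≠ j+2 fails. So xy^t z = 0^{p+p!} 1^{p+p!-2} ∉ L.
This contradicts the pumping lemma, so L is not regular.

0^{p+p!} 1^{p+p!-2}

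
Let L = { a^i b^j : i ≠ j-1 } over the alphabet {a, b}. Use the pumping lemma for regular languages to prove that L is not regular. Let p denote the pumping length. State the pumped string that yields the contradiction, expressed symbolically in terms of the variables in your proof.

Suppose for contradiction that L is regular, and let p be the pumping length.
Choose w = a^p b^{p+p!+1}. Since p ≠ (p+p!+1)-1 = p+p!, w ∈ L; and |w| ≥ p.
By the pumping lemma, w = xyz with |xy| ≤ p and |y| ≥ 1.
Because |xy| ≤ p and w begins with p copies of a, we have y = a^k with 1 ≤ k ≤ p.
Since 1 ≤ k ≤ p, k divides p!; set t = 1 + p!/k. Then xy^t z has p + (p!/k)·k = p + p! copies of a. Now the a-count is p+p! and (b-count)-1 = (p+p!+1)-1 = p+p!, so i ≠ j-1 fails. So xy^t z = a^{p+p!} b^{p+p!+1} ∉ L.
This is a contradiction; hence L is not regular.

a^{p+p!} b^{p+p!+1}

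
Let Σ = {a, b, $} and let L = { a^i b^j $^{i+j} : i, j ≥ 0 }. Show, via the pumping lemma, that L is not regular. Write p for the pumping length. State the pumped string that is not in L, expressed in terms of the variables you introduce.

a^{p+k} b^p $^{2p}

Assume L is regular. Let p be the pumping length given by the pumping lemma.
Take w = a^p b^p $^{2p} ∈ L (with i=j=p, i+j=2p), |w| = 4p ≥ p.
The pumping lemma gives a decomposition w = xyz where |xy| ≤ p and |y| > 0.
The first p characters of w are a's, so xy (and hence y) consists only of a's. Write y = a^k, 1 ≤ k ≤ p.
Consider xy^2z = a^{p+k} b^p $^{2p}. Now the a- and b-counts sum to 2p+k, but the $-count is 2p ≠ 2p+k. So xy^2z ∉ L.
This is a contradiction; hence L is not regular.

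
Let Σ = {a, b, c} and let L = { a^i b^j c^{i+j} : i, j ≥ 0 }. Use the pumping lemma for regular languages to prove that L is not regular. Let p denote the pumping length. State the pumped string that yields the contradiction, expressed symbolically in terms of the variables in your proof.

a^{p+k} b^p c^{2p}

Assume L is regular. Let p be the pumping length given by the pumping lemma.
Take w = a^p b^p c^{2p} ∈ L (with i=j=p, i+j=2p), |w| = 4p ≥ p.
The pumping lemma gives a decomposition w = xyz where |xy| ≤ p and |y| ≥ 1.
Because |xy| ≤ p and w begins with p copies of a, we have y = a^k with 1 ≤ k ≤ p.
Consider xy^2z = a^{p+k} b^p c^{2p}. Now the a- and b-counts sum to 2p+k, but the c-count is 2p ≠ 2p+k. So xy^2z ∉ L.
This contradicts the pumping lemma, so L is not regular.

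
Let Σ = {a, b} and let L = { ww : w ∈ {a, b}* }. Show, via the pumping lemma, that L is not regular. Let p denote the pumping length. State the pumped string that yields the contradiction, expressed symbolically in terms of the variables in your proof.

Assume L is regular; let p be its pumping constant.
Take w = a^p b^p a^p b^p = uu where u = a^pb^p; then w ∈ L and |w| = 4p ≥ p.
By the pumping lemma, w = xyz with |xy| ≤ p and |y| > 0.
Because |xy| ≤ p and w begins with p copies of a, we have y = a^k with 1 ≤ k ≤ p.
Pump with i = 2: xy^2z = a^{p+k} b^p a^p b^p, of length 4p+k. Suppose this equals vv. The string starts with a and ends with b, so v does too; thus the boundary between the two copies of v is a b→a transition. There is exactly one such transition, at position 2p+k, so |v| = 2p+k and |vv| = 4p+2k ≠ 4p+k since k ≥ 1. So xy^2z ∉ L.
This is a contradiction; hence L is not regular.

a^{p+k} b^p a^p b^p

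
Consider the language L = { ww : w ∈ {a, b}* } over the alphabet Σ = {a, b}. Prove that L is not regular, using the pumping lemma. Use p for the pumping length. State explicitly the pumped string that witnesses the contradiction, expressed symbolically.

a^{p+k} b^p a^p b^p

Assume L is regular; let p be its pumping constant.
Take w = a^p b^p a^p b^p = uu where u = a^pb^p; then w ∈ L and |w| = 4p ≥ p.
By the pumping lemma, w = xyz with |xy| ≤ p and |y| > 0.
Because |xy| ≤ p and w begins with p copies of a, we have y = a^k with 1 ≤ k ≤ p.
Pump with i = 2: xy^2z = a^{p+k} b^p a^p b^p, of length 4p+k. Suppose this equals vv. The string starts with a and ends with b, so v does too; thus the boundary between the two copies of v is a b→a transition. There is exactly one such transition, at position 2p+k, so |v| = 2p+k and |vv| = 4p+2k ≠ 4p+k since k ≥ 1. So xy^2z ∉ L.
This contradicts the pumping lemma, so L is not regular.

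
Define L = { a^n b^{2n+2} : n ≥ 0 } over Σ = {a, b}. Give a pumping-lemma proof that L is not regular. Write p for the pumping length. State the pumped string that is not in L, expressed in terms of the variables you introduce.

a^{p+k} b^{2p+2}

Assume L is regular; let p be its pumping constant.
Take w = a^p b^{2p+2}. Then w ∈ L and |w| = 3p+2 ≥ p.
The pumping lemma gives a decomposition w = xyz where |xy| ≤ p and y is nonempty.
The first p characters of w are a's, so xy (and hence y) consists only of a's. Write y = a^k, 1 ≤ k ≤ p.
Pump with i = 2: xy^2z = a^{p+k} b^{2p+2}. For this to lie in L we would need 2p+2 = 2(p+k)+2, which forces k = 0. But k ≥ 1, so xy^2z ∉ L.
This is a contradiction; hence L is not regular.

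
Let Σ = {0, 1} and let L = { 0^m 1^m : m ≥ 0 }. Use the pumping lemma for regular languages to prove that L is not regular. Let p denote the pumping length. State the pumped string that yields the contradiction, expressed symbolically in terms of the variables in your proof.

Assume L is regular. Let p be the pumping length given by the pumping lemma.
Let w = 0^p 1^p ∈ L; note |w| = 2p ≥ p.
By the pumping lemma, w = xyz with |xy| ≤ p and y is nonempty.
The first p characters of w are 0's, so xy (and hence y) consists only of 0's. Write y = 0^k, 1 ≤ k ≤ p.
Pump with i = 2: xy^2z = 0^{p+k} 1^p. For this to lie in L we would need p = p+k, which forces k = 0. But k ≥ 1, so xy^2z ∉ L.
This contradicts the pumping lemma, so L is not regular.

0^{p+k} 1^p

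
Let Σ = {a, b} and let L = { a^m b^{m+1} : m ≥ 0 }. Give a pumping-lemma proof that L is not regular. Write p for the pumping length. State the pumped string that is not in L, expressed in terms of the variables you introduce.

Assume L is regular. Let p be the pumping length given by the pumping lemma.
Take w = a^p b^{p+1}. Then w ∈ L and |w| = 2p+1 ≥ p.
Write w = xyz as guaranteed by the lemma, with |xy| ≤ p and |y| > 0.
Because |xy| ≤ p and w begins with p copies of a, we have y = a^k with 1 ≤ k ≤ p.
Pump with i = 2: xy^2z = a^{p+k} b^{p+1}. For this to lie in L we would need p+1 = (p+k)+1, which forces k = 0. But k ≥ 1, so xy^2z ∉ L.
This is a contradiction; hence L is not regular.

a^{p+k} b^{p+1}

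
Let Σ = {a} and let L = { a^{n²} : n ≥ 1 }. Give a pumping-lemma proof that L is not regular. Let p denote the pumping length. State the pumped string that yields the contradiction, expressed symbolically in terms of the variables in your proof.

Assume L is regular; let p be its pumping constant.
Take w = a^{p²} ∈ L with |w| = p² ≥ p.
By the pumping lemma, w = xyz with |xy| ≤ p and |y| > 0.
Then y = a^k for some k with 1 ≤ k ≤ p.
Pump with i = 2: xy^2z = a^{p²+k}. Since 1 ≤ k ≤ p, p² < p²+k ≤ p²+p < (p+1)², so p²+k lies strictly between consecutive squares and is not a perfect square. So xy^2z ∉ L.
This contradicts the pumping lemma, so L is not regular.

a^{p²+k}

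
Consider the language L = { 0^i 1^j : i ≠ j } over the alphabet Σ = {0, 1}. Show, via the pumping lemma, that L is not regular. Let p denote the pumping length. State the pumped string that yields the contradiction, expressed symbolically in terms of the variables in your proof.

0^{p+p!} 1^{p+p!}

Suppose for contradiction that L is regular, and let p be the pumping length.
Choose w = 0^p 1^{p+p!}. Since p ≠ p+p!, w ∈ L; and |w| ≥ p.
The pumping lemma gives a decomposition w = xyz where |xy| ≤ p and |y| > 0.
Because |xy| ≤ p and w begins with p copies of 0, we have y = 0^k with 1 ≤ k ≤ p.
Since 1 ≤ k ≤ p, k divides p!; set t = 1 + p!/k. Then xy^t z has p + (p!/k)·k = p + p! copies of 0. Now the 0-count equals the 1-count, so i ≠ j fails. So xy^t z = 0^{p+p!} 1^{p+p!} ∉ L.
This contradicts the pumping lemma, so L is not regular.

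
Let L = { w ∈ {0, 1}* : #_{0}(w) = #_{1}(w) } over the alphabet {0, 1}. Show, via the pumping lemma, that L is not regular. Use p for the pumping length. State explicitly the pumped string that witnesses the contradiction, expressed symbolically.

Assume L is regular; let p be its pumping constant.
Choose w = 0^p 1^p ∈ L with |w| = 2p ≥ p.
By the pumping lemma, w = xyz with |xy| ≤ p and |y| > 0.
The first p characters of w are 0's, so xy (and hence y) consists only of 0's. Write y = 0^k, 1 ≤ k ≤ p.
Pump with i = 2: xy^2z = 0^{p+k} 1^p has p+k occurrences of 0 but only p of 1. Since k ≥ 1 the counts differ, so xy^2z ∉ L.
Contradiction. Therefore L is not regular.

0^{p+k} 1^p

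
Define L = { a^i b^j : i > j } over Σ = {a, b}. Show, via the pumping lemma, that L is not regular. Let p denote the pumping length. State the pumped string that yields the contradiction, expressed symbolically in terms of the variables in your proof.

Toward a contradiction, assume L is regular with pumping length p.
Choose w = a^{p+1} b^p ∈ L, with |w| = 2p+1 ≥ p.
Write w = xyz as guaranteed by the lemma, with |xy| ≤ p and y is nonempty.
Because |xy| ≤ p and w begins with p copies of a, we have y = a^k with 1 ≤ k ≤ p.
Consider xy^0z = xz = a^{p+1-k} b^p. Since k ≥ 1, the a-count p+1-k is at most p, so i > j fails; thus xz ∉ L.
Contradiction. Therefore L is not regular.

a^{p+1-k} b^p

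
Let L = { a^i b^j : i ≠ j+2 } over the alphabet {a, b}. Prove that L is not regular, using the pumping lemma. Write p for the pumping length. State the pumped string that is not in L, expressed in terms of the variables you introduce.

Assume L is regular. Let p be the pumping length given by the pumping lemma.
Choose w = a^p b^{p+p!-2}. Since p ≠ (p+p!-2)+2 = p+p!, w ∈ L; and |w| ≥ p.
By the pumping lemma, w = xyz with |xy| ≤ p and |y| > 0.
Since the first p symbols of w are all a's and |xy| ≤ p, y lies entirely in the leading a-block: y = a^k for some k with 1 ≤ k ≤ p.
Since 1 ≤ k ≤ p, k divides p!; set t = 1 + p!/k. Then xy^t z has p + (p!/k)·k = p + p! copies of a. Now the a-count is p+p! and (b-count)+2 = (p+p!-2)+2 = p+p!, so i ≠ j+2 fails. So xy^t z = a^{p+p!} b^{p+p!-2} ∉ L.
This is a contradiction; hence L is not regular.

a^{p+p!} b^{p+p!-2}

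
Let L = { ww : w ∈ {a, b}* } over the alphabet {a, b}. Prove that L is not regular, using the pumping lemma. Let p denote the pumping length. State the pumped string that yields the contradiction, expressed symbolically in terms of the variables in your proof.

a^{p+k} b^p a^p b^p

Toward a contradiction, assume L is regular with pumping length p.
Take w = a^p b^p a^p b^p = uu where u = a^pb^p; then w ∈ L and |w| = 4p ≥ p.
The pumping lemma gives a decomposition w = xyz where |xy| ≤ p and |y| ≥ 1.
The first p characters of w are a's, so xy (and hence y) consists only of a's. Write y = a^k, 1 ≤ k ≤ p.
Pump with i = 2: xy^2z = a^{p+k} b^p a^p b^p, of length 4p+k. Suppose this equals vv. The string starts with a and ends with b, so v does too; thus the boundary between the two copies of v is a b→a transition. There is exactly one such transition, at position 2p+k, so |v| = 2p+k and |vv| = 4p+2k ≠ 4p+k since k ≥ 1. So xy^2z ∉ L.
Contradiction. Therefore L is not regular.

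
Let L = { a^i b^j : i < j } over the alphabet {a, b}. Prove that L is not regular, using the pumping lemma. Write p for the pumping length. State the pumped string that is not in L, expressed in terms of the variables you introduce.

a^{p+k} b^{p+1}

Assume L is regular. Let p be the pumping length given by the pumping lemma.
Choose w = a^p b^{p+1} ∈ L, with |w| = 2p+1 ≥ p.
The pumping lemma gives a decomposition w = xyz where |xy| ≤ p and |y| ≥ 1.
Because |xy| ≤ p and w begins with p copies of a, we have y = a^k with 1 ≤ k ≤ p.
Consider xy^2z = a^{p+k} b^{p+1}. Since k ≥ 1, the a-count p+k is at least p+1, so i < j fails; thus xy^2z ∉ L.
Contradiction. Therefore L is not regular.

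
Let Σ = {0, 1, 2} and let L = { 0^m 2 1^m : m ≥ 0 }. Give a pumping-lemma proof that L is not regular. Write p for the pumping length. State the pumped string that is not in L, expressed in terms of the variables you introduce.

Assume L is regular; let p be its pumping constant.
Take w = 0^p 2 1^p ∈ L with |w| = 2p+1 ≥ p.
Write w = xyz as guaranteed by the lemma, with |xy| ≤ p and y is nonempty.
Since the first p symbols of w are all 0's and |xy| ≤ p, y lies entirely in the leading 0-block: y = 0^k for some k with 1 ≤ k ≤ p.
Pump with i = 2: xy^2z = 0^{p+k} 2 1^p, which would require p+k = p. But k ≥ 1, so xy^2z ∉ L.
This contradicts the pumping lemma, so L is not regular.

0^{p+k} 2 1^p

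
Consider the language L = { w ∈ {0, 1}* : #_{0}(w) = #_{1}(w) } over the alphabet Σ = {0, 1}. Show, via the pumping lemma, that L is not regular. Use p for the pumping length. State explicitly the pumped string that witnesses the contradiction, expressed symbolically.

0^{p+k} 1^p

Suppose for contradiction that L is regular, and let p be the pumping length.
Choose w = 0^p 1^p ∈ L with |w| = 2p ≥ p.
The pumping lemma gives a decomposition w = xyz where |xy| ≤ p and |y| > 0.
Since the first p symbols of w are all 0's and |xy| ≤ p, y lies entirely in the leading 0-block: y = 0^k for some k with 1 ≤ k ≤ p.
Pump with i = 2: xy^2z = 0^{p+k} 1^p has p+k occurrences of 0 but only p of 1. Since k ≥ 1 the counts differ, so xy^2z ∉ L.
Contradiction. Therefore L is not regular.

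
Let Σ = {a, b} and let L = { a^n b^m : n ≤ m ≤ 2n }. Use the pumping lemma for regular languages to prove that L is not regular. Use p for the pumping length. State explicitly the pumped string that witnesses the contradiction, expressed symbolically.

Toward a contradiction, assume L is regular with pumping length p.
Take w = a^p b^p ∈ L (since p ≤ p ≤ 2p), with |w| = 2p ≥ p.
The pumping lemma gives a decomposition w = xyz where |xy| ≤ p and y is nonempty.
The first p characters of w are a's, so xy (and hence y) consists only of a's. Write y = a^k, 1 ≤ k ≤ p.
Pump with i = 2: xy^2z = a^{p+k} b^p. Now n = p+k > p = m, so the condition n ≤ m fails. Thus xy^2z ∉ L.
This contradicts the pumping lemma, so L is not regular.

a^{p+k} b^p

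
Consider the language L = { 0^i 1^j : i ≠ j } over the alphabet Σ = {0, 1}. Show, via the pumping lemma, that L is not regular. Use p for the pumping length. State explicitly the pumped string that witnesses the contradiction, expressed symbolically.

0^{p+p!} 1^{p+p!}

Toward a contradiction, assume L is regular with pumping length p.
Choose w = 0^p 1^{p+p!}. Since p ≠ p+p!, w ∈ L; and |w| ≥ p.
The pumping lemma gives a decomposition w = xyz where |xy| ≤ p and y is nonempty.
Since the first p symbols of w are all 0's and |xy| ≤ p, y lies entirely in the leading 0-block: y = 0^k for some k with 1 ≤ k ≤ p.
Since 1 ≤ k ≤ p, k divides p!; set t = 1 + p!/k. Then xy^t z has p + (p!/k)·k = p + p! copies of 0. Now the 0-count equals the 1-count, so i ≠ j fails. So xy^t z = 0^{p+p!} 1^{p+p!} ∉ L.
This contradicts the pumping lemma, so L is not regular.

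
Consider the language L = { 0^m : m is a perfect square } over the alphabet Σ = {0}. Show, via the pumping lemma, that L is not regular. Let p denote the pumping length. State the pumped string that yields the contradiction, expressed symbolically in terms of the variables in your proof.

0^{p²+k}

Toward a contradiction, assume L is regular with pumping length p.
Take w = 0^{p²} ∈ L with |w| = p² ≥ p.
The pumping lemma gives a decomposition w = xyz where |xy| ≤ p and |y| > 0.
Then y = 0^k for some k with 1 ≤ k ≤ p.
Pump with i = 2: xy^2z = 0^{p²+k}. Since 1 ≤ k ≤ p, p² < p²+k ≤ p²+p < (p+1)², so p²+k lies strictly between consecutive squares and is not a perfect square. So xy^2z ∉ L.
This is a contradiction; hence L is not regular.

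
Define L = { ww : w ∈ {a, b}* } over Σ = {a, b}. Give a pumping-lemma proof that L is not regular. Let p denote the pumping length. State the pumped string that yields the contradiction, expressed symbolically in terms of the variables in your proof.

Toward a contradiction, assume L is regular with pumping length p.
Take w = a^p b^p a^p b^p = uu where u = a^pb^p; then w ∈ L and |w| = 4p ≥ p.
Write w = xyz as guaranteed by the lemma, with |xy| ≤ p and |y| ≥ 1.
The first p characters of w are a's, so xy (and hence y) consists only of a's. Write y = a^k, 1 ≤ k ≤ p.
Pump with i = 2: xy^2z = a^{p+k} b^p a^p b^p, of length 4p+k. Suppose this equals vv. The string starts with a and ends with b, so v does too; thus the boundary between the two copies of v is a b→a transition. There is exactly one such transition, at position 2p+k, so |v| = 2p+k and |vv| = 4p+2k ≠ 4p+k since k ≥ 1. So xy^2z ∉ L.
This contradicts the pumping lemma, so L is not regular.

a^{p+k} b^p a^p b^p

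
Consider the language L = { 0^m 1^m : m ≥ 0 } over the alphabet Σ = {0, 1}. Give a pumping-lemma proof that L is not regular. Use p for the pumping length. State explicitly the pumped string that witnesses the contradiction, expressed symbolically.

Assume L is regular; let p be its pumping constant.
Take w = 0^p 1^p. Then w ∈ L and |w| = 2p ≥ p.
Write w = xyz as guaranteed by the lemma, with |xy| ≤ p and y is nonempty.
Since the first p symbols of w are all 0's and |xy| ≤ p, y lies entirely in the leading 0-block: y = 0^k for some k with 1 ≤ k ≤ p.
Pump with i = 2: xy^2z = 0^{p+k} 1^p. For this to lie in L we would need p = p+k, which forces k = 0. But k ≥ 1, so xy^2z ∉ L.
Contradiction. Therefore L is not regular.

0^{p+k} 1^p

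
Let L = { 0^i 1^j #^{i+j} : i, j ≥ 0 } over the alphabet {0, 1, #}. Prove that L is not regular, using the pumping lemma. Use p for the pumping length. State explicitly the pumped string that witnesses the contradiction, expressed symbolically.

Toward a contradiction, assume L is regular with pumping length p.
Take w = 0^p 1^p #^{2p} ∈ L (with i=j=p, i+j=2p), |w| = 4p ≥ p.
Write w = xyz as guaranteed by the lemma, with |xy| ≤ p and |y| > 0.
Because |xy| ≤ p and w begins with p copies of 0, we have y = 0^k with 1 ≤ k ≤ p.
Consider xy^2z = 0^{p+k} 1^p #^{2p}. Now the 0- and 1-counts sum to 2p+k, but the #-count is 2p ≠ 2p+k. So xy^2z ∉ L.
This contradicts the pumping lemma, so L is not regular.

0^{p+k} 1^p #^{2p}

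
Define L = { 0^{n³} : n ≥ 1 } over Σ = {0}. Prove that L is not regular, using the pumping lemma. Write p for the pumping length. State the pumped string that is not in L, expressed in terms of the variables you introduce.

0^{p³+k}

Assume L is regular. Let p be the pumping length given by the pumping lemma.
Take w = 0^{p³} ∈ L with |w| = p³ ≥ p.
By the pumping lemma, w = xyz with |xy| ≤ p and |y| > 0.
Then y = 0^k for some k with 1 ≤ k ≤ p.
Pump with i = 2: xy^2z = 0^{p³+k}. Since 1 ≤ k ≤ p, p³ < p³+k ≤ p³+p < p³+3p²+3p+1 = (p+1)³, so p³+k is not a perfect cube. So xy^2z ∉ L.
Contradiction. Therefore L is not regular.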